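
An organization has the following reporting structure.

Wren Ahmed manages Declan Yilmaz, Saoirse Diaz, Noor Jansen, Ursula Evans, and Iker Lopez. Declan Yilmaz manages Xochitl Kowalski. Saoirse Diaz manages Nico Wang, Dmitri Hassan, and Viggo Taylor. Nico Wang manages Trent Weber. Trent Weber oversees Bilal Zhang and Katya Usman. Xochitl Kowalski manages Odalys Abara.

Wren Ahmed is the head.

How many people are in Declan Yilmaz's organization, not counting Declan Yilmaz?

Declan Yilmaz directly manages Xochitl Kowalski. Under Xochitl Kowalski: Odalys Abara (1). That's 2 in total.

2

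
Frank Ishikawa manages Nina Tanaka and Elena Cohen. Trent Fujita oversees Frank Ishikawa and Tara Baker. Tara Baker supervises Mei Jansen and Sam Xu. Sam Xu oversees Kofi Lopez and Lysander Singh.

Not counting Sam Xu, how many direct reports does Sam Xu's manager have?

1

Sam Xu reports to Tara Baker. Tara Baker's other direct reports are Mei Jansen — 1 peer.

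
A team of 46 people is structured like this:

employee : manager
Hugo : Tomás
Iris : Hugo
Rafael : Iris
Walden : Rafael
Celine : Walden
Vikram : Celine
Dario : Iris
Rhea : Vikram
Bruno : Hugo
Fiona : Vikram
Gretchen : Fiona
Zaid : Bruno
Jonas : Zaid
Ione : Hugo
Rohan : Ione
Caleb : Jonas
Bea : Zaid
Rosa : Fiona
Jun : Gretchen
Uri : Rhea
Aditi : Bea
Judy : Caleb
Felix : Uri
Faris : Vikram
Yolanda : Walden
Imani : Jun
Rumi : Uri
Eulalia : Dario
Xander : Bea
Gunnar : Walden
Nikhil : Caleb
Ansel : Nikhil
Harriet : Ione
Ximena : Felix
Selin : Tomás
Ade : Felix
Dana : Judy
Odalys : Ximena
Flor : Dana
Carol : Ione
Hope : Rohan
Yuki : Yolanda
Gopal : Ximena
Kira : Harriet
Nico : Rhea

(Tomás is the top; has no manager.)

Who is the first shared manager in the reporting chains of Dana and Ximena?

Dana's chain of managers is Judy, Caleb, Jonas, Zaid, Bruno, Hugo, Tomás. Ximena's chain of managers is Felix, Uri, Rhea, Vikram, Celine, Walden, Rafael, Iris, Hugo, Tomás. The first manager that appears in both chains is Hugo.

Hugo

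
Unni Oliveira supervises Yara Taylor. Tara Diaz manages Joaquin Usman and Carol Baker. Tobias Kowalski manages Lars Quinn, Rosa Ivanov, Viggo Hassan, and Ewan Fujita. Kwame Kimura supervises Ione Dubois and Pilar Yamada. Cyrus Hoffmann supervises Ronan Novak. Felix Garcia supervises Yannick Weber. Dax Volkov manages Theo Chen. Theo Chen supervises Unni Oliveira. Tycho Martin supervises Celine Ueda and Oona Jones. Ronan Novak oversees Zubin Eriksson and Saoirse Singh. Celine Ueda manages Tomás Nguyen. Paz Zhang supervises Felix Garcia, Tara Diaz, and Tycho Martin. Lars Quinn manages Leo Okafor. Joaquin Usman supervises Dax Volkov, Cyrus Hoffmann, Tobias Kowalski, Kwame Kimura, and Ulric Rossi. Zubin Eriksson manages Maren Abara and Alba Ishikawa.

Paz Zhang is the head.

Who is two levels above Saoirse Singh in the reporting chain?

Cyrus Hoffmann

Saoirse Singh reports to Ronan Novak, and Ronan Novak reports to Cyrus Hoffmann. So Saoirse Singh's skip-level manager is Cyrus Hoffmann.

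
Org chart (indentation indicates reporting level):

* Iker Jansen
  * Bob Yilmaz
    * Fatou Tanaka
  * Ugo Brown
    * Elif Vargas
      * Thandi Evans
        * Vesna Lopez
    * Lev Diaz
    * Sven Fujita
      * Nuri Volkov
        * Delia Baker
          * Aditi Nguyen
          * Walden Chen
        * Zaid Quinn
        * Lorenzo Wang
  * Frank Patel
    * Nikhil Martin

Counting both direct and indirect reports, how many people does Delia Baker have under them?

Delia Baker directly manages Aditi Nguyen, Walden Chen. Aditi Nguyen has no reports. Walden Chen has no reports. So Delia Baker's organization is 2 direct reports plus everyone under them: 1 + 1 = 2.

2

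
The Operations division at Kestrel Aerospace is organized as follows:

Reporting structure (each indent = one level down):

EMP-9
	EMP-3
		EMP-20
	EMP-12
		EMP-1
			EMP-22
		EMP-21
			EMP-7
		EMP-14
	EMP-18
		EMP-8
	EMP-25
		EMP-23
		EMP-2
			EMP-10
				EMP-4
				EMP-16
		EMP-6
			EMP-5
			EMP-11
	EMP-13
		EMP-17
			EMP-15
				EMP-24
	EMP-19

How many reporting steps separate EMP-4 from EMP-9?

4

Chain from EMP-4 up to EMP-9: EMP-4 → EMP-10 → EMP-2 → EMP-25 → EMP-9. That is 4 steps up, so EMP-4 is 4 levels below EMP-9.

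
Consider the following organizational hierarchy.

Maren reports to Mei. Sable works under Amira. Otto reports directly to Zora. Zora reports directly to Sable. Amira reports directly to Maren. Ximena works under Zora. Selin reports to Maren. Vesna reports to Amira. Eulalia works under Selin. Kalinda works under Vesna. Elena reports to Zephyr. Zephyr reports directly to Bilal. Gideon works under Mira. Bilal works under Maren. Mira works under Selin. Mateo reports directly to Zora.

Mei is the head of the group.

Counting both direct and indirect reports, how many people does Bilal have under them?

Bilal directly manages Zephyr. Under Zephyr: Elena (1). That's 2 in total.

2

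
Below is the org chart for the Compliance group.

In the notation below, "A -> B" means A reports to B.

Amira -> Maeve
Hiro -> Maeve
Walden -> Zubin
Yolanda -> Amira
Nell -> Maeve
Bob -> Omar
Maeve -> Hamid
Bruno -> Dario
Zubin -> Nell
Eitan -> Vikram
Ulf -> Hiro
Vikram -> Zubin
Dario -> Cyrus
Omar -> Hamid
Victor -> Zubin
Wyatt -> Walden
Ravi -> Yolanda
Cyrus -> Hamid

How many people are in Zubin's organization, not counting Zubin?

5

Zubin directly manages Victor, Walden, Vikram. Victor has no reports. Under Walden: Wyatt (1). Under Vikram: Eitan (1). So Zubin's organization is 3 direct reports plus everyone under them: 1 + 2 + 2 = 5.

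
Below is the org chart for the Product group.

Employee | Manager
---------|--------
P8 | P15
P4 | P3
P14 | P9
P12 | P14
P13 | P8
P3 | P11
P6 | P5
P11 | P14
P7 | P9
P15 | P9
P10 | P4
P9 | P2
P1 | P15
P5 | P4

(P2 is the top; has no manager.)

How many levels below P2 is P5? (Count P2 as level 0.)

Chain from P5 up to P2: P5 → P4 → P3 → P11 → P14 → P9 → P2. That is 6 steps up, so P5 is 6 levels below P2.

6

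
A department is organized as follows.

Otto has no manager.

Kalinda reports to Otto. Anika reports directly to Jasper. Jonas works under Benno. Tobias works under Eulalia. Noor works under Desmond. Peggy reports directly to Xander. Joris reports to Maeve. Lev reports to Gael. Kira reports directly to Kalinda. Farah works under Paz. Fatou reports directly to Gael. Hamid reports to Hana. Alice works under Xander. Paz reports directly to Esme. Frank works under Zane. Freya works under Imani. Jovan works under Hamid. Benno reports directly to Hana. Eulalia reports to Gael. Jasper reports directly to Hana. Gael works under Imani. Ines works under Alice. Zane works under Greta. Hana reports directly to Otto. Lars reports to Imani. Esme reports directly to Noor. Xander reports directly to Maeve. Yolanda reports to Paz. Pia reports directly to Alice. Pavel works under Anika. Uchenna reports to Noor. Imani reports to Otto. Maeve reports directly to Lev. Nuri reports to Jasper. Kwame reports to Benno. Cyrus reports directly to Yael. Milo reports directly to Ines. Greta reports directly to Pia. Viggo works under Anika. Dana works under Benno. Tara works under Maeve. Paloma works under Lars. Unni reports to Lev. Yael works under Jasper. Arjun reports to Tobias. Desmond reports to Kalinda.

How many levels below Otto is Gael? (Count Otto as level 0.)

2

Chain from Gael up to Otto: Gael → Imani → Otto. That is 2 steps up, so Gael is 2 levels below Otto.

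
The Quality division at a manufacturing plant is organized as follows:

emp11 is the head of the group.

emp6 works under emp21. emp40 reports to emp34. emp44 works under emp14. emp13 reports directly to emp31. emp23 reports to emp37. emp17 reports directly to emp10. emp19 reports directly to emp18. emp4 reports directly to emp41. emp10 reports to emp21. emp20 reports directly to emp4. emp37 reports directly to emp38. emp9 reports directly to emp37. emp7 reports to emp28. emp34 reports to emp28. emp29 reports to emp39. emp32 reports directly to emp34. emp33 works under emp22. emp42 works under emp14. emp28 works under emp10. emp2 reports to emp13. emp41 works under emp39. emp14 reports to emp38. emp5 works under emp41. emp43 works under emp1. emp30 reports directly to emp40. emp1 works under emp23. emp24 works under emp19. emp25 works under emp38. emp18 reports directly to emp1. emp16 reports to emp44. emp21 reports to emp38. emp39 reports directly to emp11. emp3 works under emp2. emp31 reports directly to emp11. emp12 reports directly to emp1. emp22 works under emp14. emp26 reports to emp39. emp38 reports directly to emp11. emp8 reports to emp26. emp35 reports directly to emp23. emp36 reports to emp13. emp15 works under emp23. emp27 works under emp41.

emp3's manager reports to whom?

emp3 reports to emp2, and emp2 reports to emp13. So emp3's skip-level manager is emp13.

emp13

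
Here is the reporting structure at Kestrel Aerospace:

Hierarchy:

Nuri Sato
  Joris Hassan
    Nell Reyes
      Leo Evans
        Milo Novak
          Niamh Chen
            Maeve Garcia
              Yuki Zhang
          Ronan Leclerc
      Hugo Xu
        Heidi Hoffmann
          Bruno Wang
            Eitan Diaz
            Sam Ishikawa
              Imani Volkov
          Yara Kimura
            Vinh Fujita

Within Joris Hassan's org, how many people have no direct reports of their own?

The people in Joris Hassan's organization with no one reporting to them are Vinh Fujita, Imani Volkov, Eitan Diaz, Ronan Leclerc, Yuki Zhang. That is 5.

5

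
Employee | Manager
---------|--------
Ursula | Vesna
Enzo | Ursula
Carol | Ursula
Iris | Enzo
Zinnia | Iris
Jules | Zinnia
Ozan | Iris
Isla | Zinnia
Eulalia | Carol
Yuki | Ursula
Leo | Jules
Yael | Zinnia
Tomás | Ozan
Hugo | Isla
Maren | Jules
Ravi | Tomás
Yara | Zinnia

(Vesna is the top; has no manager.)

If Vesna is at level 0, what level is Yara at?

5

Chain from Yara up to Vesna: Yara → Zinnia → Iris → Enzo → Ursula → Vesna. That is 5 steps up, so Yara is 5 levels below Vesna.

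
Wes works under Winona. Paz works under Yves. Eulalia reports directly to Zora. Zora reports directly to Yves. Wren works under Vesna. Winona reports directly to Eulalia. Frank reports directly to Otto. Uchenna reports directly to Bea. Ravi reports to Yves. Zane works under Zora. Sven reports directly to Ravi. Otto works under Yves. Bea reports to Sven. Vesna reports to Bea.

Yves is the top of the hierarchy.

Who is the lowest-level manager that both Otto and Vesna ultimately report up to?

Otto's chain of managers is Yves. Vesna's chain of managers is Bea, Sven, Ravi, Yves. The first manager that appears in both chains is Yves.

Yves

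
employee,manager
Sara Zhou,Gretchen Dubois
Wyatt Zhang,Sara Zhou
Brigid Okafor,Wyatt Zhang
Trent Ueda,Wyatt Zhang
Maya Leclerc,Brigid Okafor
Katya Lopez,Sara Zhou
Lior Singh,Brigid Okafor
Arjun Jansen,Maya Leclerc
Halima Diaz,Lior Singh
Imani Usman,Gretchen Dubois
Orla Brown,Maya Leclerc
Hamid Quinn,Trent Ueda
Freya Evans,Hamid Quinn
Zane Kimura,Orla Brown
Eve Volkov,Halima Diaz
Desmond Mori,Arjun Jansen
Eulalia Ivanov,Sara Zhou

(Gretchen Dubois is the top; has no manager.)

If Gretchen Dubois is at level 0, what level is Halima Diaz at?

5

Chain from Halima Diaz up to Gretchen Dubois: Halima Diaz → Lior Singh → Brigid Okafor → Wyatt Zhang → Sara Zhou → Gretchen Dubois. That is 5 steps up, so Halima Diaz is 5 levels below Gretchen Dubois.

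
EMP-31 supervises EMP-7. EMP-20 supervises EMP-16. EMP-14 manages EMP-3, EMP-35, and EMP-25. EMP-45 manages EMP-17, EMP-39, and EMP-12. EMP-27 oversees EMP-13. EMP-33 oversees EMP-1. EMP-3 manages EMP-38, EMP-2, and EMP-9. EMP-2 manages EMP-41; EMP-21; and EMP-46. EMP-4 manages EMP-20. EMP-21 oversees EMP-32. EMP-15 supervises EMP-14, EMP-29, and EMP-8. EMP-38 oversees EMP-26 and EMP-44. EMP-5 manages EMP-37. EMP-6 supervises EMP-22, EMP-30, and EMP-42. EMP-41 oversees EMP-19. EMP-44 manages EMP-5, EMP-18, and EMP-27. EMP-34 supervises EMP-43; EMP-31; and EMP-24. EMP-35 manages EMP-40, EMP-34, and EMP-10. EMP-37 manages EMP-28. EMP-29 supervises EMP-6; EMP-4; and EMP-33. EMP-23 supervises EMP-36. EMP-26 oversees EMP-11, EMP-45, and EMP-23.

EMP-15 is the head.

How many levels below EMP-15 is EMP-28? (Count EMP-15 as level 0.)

Chain from EMP-28 up to EMP-15: EMP-28 → EMP-37 → EMP-5 → EMP-44 → EMP-38 → EMP-3 → EMP-14 → EMP-15. That is 7 steps up, so EMP-28 is 7 levels below EMP-15.

7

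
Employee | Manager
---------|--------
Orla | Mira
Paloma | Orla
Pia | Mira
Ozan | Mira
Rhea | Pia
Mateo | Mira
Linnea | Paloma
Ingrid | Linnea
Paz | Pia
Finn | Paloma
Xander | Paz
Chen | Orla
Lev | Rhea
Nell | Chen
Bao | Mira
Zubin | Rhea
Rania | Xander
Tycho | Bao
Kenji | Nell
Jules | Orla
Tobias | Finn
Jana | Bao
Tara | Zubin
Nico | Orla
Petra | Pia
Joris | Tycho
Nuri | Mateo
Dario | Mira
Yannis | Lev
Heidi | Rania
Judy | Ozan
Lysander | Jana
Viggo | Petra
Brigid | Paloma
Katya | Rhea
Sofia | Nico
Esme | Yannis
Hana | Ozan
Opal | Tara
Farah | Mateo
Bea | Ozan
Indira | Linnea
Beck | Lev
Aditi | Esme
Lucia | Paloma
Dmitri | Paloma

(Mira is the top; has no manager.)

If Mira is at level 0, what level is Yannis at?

4

Chain from Yannis up to Mira: Yannis → Lev → Rhea → Pia → Mira. That is 4 steps up, so Yannis is 4 levels below Mira.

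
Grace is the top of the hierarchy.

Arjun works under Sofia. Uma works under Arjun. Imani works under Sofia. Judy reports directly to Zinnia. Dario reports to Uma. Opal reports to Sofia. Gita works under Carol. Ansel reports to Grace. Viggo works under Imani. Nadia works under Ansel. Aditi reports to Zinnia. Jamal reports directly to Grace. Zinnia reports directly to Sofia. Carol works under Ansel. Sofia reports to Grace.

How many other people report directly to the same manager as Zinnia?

Zinnia reports to Sofia. Sofia's other direct reports are Arjun, Imani, Opal — 3 peers.

3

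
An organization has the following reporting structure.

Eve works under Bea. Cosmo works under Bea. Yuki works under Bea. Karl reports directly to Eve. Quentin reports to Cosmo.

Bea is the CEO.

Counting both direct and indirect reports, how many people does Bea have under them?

Bea directly manages Eve, Cosmo, Yuki. Under Eve: Karl (1). Under Cosmo: Quentin (1). Yuki has no reports. So Bea's organization is 3 direct reports plus everyone under them: 2 + 2 + 1 = 5.

5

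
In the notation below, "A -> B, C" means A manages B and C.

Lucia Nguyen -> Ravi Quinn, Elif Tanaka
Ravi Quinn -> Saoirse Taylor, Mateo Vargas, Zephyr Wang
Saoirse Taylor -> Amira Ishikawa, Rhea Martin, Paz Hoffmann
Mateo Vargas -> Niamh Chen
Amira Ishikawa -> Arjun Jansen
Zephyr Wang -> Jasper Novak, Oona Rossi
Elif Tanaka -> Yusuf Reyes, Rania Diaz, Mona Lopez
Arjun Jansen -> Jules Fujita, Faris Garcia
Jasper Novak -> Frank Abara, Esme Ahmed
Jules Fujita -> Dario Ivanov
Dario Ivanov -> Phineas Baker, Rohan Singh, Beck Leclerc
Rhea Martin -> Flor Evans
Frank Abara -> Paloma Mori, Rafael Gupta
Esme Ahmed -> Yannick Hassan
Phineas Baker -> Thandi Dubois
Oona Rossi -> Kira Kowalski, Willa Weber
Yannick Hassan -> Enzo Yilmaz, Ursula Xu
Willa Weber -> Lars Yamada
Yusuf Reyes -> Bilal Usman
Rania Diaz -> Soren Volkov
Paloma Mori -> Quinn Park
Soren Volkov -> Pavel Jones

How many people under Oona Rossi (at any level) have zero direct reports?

2

The people in Oona Rossi's organization with no one reporting to them are Lars Yamada, Kira Kowalski. That is 2.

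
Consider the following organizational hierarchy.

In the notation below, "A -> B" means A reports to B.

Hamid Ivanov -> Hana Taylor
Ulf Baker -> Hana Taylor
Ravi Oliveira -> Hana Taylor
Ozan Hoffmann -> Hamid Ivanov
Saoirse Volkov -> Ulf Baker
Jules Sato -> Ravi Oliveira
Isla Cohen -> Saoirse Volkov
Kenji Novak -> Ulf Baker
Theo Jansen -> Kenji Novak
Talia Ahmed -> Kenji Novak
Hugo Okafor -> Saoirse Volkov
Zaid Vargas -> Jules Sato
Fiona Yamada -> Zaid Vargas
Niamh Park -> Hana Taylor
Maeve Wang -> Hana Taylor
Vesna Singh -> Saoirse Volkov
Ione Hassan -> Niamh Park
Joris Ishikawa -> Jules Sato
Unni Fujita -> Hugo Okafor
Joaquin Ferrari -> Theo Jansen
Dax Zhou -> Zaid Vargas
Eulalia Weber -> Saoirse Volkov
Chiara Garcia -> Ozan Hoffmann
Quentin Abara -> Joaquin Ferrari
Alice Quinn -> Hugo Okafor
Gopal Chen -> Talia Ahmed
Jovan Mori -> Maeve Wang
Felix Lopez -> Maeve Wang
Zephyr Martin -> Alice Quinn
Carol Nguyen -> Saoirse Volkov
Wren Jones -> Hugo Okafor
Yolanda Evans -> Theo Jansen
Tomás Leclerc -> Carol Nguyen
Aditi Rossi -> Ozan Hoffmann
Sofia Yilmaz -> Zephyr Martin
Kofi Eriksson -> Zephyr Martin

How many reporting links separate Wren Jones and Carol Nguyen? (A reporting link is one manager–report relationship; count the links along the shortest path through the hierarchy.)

3

Wren Jones is 2 levels below Saoirse Volkov, and Carol Nguyen is 1 level below Saoirse Volkov (their lowest common manager). The shortest path runs up from Wren Jones to Saoirse Volkov and back down to Carol Nguyen: 2 + 1 = 3 links.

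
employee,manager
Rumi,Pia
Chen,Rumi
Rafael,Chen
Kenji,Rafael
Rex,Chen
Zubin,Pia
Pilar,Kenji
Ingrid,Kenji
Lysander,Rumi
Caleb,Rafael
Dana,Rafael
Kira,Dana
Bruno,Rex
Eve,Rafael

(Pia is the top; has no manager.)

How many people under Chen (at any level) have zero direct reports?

6

The people in Chen's organization with no one reporting to them are Bruno, Eve, Kira, Caleb, Ingrid, Pilar. That is 6.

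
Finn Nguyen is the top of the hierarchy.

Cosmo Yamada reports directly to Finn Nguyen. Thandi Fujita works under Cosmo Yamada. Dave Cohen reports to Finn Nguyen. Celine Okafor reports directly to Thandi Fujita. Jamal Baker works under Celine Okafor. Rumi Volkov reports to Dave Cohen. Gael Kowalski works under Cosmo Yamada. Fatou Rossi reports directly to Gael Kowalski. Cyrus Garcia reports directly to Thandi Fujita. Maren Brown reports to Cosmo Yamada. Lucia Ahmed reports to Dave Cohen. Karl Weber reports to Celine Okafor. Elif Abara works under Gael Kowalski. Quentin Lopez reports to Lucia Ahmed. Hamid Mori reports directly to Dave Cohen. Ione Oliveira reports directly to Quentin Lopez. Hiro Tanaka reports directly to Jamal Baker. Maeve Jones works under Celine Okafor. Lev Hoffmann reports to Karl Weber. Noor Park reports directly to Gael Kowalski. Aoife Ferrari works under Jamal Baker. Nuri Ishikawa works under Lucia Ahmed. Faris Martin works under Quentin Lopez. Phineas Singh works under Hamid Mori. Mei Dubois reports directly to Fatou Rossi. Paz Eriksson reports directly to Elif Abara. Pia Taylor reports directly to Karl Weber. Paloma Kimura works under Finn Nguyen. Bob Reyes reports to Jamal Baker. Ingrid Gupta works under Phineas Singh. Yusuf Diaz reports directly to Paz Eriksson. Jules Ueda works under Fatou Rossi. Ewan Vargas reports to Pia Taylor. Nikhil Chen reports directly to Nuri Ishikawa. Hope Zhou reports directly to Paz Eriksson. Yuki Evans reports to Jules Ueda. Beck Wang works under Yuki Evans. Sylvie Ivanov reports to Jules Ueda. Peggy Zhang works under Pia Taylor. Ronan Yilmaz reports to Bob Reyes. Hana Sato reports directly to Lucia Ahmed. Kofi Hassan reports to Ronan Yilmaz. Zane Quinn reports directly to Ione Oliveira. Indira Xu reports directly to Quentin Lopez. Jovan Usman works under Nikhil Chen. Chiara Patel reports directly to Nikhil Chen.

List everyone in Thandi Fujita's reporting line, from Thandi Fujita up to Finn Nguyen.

Thandi Fujita reports to Cosmo Yamada. Cosmo Yamada reports to Finn Nguyen. Finn Nguyen is at the top.

Thandi Fujita -> Cosmo Yamada -> Finn Nguyen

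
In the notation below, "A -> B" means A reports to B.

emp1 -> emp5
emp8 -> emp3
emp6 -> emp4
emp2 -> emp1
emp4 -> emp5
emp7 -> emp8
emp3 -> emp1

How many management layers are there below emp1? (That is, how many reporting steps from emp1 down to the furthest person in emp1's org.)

The longest chain under emp1 runs emp1 → emp3 → emp8 → emp7, which is 3 levels below emp1.

3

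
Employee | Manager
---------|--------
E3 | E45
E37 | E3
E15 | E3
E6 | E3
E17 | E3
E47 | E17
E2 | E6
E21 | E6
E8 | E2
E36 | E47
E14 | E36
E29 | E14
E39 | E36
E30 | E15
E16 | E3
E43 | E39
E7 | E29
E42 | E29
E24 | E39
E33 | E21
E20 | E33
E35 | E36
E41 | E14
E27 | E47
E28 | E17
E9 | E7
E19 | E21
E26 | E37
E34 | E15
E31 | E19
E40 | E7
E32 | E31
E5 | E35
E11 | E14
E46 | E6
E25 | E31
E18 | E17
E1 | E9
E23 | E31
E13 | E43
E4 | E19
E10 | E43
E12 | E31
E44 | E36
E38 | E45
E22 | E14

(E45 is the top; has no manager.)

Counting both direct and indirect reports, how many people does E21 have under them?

E21 directly manages E33, E19. Under E33: E20 (1). Under E19: E4, E31, E12, E23, E25, E32 (6). So E21's organization is 2 direct reports plus everyone under them: 2 + 7 = 9.

9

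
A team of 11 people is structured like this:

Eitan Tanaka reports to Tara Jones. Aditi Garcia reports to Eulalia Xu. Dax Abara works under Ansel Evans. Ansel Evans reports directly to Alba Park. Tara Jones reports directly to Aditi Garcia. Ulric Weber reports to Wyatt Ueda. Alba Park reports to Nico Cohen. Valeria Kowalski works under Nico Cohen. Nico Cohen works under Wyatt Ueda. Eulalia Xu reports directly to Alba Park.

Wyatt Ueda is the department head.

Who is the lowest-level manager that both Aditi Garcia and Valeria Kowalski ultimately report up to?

Aditi Garcia's chain of managers is Eulalia Xu, Alba Park, Nico Cohen, Wyatt Ueda. Valeria Kowalski's chain of managers is Nico Cohen, Wyatt Ueda. The first manager that appears in both chains is Nico Cohen.

Nico Cohen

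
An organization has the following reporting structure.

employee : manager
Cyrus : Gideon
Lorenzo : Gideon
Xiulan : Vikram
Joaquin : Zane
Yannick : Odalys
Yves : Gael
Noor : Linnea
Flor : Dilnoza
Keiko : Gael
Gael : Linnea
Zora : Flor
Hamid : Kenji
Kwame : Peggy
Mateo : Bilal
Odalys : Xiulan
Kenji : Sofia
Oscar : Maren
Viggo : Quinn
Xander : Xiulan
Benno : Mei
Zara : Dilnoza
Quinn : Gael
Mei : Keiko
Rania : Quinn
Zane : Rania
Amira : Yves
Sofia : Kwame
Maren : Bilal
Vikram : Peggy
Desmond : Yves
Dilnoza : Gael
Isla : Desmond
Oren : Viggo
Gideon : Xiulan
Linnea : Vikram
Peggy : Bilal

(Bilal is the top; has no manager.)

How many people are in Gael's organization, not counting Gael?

Gael directly manages Quinn, Yves, Dilnoza, Keiko. Under Quinn: Viggo, Oren, Rania, Zane, Joaquin (5). Under Yves: Amira, Desmond, Isla (3). Under Dilnoza: Zara, Flor, Zora (3). Under Keiko: Mei, Benno (2). So Gael's organization is 4 direct reports plus everyone under them: 6 + 4 + 4 + 3 = 17.

17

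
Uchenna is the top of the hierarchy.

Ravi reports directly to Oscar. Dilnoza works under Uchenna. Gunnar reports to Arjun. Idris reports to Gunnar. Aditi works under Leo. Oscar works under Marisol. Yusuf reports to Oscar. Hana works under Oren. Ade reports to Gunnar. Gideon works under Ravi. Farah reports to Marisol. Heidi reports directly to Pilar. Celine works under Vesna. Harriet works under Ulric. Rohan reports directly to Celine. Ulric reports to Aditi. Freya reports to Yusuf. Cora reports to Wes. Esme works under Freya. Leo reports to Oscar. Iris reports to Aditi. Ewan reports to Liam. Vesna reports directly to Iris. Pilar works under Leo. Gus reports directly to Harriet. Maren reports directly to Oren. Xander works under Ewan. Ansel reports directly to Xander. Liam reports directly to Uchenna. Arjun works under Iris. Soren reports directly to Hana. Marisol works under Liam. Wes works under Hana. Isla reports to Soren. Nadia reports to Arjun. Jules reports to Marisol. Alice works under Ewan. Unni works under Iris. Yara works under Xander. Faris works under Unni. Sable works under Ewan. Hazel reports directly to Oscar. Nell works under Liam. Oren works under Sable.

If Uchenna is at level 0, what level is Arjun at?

7

Chain from Arjun up to Uchenna: Arjun → Iris → Aditi → Leo → Oscar → Marisol → Liam → Uchenna. That is 7 steps up, so Arjun is 7 levels below Uchenna.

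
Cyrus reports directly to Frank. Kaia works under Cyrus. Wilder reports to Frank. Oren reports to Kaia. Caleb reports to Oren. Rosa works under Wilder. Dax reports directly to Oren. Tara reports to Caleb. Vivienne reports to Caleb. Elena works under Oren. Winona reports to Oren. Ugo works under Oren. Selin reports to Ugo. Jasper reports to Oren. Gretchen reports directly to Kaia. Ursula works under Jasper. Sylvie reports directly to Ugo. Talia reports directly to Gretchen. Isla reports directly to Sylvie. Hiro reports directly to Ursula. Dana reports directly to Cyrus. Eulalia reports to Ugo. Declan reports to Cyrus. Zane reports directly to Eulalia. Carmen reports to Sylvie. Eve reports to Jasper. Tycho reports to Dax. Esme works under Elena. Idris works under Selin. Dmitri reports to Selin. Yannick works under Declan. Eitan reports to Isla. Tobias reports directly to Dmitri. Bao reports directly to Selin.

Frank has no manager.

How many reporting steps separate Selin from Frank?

Chain from Selin up to Frank: Selin → Ugo → Oren → Kaia → Cyrus → Frank. That is 5 steps up, so Selin is 5 levels below Frank.

5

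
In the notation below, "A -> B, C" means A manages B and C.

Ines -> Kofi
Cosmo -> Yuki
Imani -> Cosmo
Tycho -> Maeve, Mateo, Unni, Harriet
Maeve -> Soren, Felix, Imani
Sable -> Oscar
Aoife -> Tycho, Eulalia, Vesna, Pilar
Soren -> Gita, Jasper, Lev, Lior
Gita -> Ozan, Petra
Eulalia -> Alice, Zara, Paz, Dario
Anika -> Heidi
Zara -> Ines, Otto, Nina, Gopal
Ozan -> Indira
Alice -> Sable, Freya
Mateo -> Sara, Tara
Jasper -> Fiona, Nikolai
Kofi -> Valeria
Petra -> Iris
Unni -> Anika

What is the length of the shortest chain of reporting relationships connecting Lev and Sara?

Lev is 3 levels below Tycho, and Sara is 2 levels below Tycho (their lowest common manager). The shortest path runs up from Lev to Tycho and back down to Sara: 3 + 2 = 5 links.

5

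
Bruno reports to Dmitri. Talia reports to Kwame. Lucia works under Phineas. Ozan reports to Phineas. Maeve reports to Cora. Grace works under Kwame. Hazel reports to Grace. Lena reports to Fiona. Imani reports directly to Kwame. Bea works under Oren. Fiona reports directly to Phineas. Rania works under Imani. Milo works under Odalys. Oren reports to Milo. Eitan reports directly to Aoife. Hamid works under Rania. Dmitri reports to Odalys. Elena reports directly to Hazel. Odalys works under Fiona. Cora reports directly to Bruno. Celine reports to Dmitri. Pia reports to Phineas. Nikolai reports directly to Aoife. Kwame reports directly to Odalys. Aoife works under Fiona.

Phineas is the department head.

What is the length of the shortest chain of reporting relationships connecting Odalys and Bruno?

2

Bruno is in Odalys's organization: the chain from Bruno up to Odalys is Bruno → Dmitri → Odalys, which is 2 links.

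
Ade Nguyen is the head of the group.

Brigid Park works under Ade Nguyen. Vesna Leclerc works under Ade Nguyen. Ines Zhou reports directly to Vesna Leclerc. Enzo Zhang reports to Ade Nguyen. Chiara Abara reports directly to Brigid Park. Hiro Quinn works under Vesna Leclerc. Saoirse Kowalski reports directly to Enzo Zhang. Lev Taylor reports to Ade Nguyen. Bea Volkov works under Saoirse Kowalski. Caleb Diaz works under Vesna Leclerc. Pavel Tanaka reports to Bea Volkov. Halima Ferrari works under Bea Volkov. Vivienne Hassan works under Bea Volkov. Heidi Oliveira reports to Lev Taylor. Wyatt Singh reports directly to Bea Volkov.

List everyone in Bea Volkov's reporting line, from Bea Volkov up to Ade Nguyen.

Bea Volkov -> Saoirse Kowalski -> Enzo Zhang -> Ade Nguyen

Bea Volkov reports to Saoirse Kowalski. Saoirse Kowalski reports to Enzo Zhang. Enzo Zhang reports to Ade Nguyen. Ade Nguyen is at the top.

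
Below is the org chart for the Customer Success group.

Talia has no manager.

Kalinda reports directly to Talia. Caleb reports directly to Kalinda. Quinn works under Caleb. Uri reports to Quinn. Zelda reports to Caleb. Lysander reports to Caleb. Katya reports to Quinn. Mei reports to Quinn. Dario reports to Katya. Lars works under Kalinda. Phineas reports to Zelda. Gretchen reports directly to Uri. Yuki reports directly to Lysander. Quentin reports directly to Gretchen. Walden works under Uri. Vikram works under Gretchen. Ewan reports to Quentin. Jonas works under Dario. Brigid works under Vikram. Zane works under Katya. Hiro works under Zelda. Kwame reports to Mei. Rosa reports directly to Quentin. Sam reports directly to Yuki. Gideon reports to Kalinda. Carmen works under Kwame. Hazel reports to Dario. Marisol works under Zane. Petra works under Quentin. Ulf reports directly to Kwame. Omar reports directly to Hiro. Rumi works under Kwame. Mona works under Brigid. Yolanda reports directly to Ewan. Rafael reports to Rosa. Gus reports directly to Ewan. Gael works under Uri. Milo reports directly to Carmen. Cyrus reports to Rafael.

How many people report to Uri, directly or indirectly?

14

Uri directly manages Gretchen, Walden, Gael. Under Gretchen: Vikram, Brigid, Mona, Quentin, Petra, Rosa, Rafael, Cyrus, Ewan, Gus, Yolanda (11). Walden has no reports. Gael has no reports. So Uri's organization is 3 direct reports plus everyone under them: 12 + 1 + 1 = 14.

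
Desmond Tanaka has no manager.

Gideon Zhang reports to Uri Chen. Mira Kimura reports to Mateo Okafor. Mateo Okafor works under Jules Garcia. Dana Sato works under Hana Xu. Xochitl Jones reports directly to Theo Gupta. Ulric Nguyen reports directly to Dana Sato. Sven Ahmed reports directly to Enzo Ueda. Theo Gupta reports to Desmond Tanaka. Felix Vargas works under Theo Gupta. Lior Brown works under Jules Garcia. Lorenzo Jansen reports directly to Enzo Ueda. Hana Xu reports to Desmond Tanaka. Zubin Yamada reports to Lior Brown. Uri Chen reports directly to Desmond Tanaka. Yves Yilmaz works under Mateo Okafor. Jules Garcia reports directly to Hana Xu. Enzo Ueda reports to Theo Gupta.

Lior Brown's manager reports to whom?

Lior Brown reports to Jules Garcia, and Jules Garcia reports to Hana Xu. So Lior Brown's skip-level manager is Hana Xu.

Hana Xu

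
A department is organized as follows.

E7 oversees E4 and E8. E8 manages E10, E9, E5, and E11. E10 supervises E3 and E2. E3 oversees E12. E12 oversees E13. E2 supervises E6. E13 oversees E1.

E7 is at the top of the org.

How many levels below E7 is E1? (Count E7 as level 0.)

6

Chain from E1 up to E7: E1 → E13 → E12 → E3 → E10 → E8 → E7. That is 6 steps up, so E1 is 6 levels below E7.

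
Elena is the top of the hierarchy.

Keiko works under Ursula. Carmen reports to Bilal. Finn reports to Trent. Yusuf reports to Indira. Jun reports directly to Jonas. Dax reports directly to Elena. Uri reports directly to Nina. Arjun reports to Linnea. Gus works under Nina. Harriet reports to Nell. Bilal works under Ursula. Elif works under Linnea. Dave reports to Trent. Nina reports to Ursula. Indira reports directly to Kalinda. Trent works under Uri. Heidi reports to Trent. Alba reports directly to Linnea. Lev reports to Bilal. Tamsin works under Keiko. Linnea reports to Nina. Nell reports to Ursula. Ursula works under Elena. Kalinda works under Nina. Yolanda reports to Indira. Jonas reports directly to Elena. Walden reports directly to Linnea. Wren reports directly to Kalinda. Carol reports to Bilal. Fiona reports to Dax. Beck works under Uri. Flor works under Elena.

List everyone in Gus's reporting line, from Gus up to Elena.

Gus -> Nina -> Ursula -> Elena

Gus reports to Nina. Nina reports to Ursula. Ursula reports to Elena. Elena is at the top.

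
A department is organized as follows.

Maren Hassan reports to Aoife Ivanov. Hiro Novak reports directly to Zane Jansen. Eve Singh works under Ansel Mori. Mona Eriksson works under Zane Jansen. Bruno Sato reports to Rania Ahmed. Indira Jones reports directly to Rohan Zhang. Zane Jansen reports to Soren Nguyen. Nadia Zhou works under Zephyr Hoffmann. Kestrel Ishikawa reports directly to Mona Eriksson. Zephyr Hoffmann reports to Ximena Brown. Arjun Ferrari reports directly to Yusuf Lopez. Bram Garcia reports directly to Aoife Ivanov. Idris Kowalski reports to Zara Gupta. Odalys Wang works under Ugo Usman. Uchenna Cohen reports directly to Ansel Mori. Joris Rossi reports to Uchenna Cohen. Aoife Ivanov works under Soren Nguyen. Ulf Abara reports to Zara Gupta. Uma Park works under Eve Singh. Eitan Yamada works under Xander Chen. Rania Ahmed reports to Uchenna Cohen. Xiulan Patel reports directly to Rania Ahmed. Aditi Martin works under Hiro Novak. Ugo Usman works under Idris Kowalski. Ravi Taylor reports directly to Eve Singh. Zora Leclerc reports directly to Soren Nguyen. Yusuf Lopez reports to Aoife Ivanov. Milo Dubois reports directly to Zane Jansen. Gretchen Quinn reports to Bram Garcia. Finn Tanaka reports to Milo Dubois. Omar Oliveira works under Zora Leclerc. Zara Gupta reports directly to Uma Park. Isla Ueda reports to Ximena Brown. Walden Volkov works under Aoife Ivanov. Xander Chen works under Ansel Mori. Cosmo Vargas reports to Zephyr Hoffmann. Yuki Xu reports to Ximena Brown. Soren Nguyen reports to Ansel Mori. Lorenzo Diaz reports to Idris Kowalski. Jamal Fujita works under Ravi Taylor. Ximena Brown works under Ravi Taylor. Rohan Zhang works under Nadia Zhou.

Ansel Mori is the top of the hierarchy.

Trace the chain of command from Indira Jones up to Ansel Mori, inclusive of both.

Indira Jones reports to Rohan Zhang. Rohan Zhang reports to Nadia Zhou. Nadia Zhou reports to Zephyr Hoffmann. Zephyr Hoffmann reports to Ximena Brown. Ximena Brown reports to Ravi Taylor. Ravi Taylor reports to Eve Singh. Eve Singh reports to Ansel Mori. Ansel Mori is at the top.

Indira Jones -> Rohan Zhang -> Nadia Zhou -> Zephyr Hoffmann -> Ximena Brown -> Ravi Taylor -> Eve Singh -> Ansel Mori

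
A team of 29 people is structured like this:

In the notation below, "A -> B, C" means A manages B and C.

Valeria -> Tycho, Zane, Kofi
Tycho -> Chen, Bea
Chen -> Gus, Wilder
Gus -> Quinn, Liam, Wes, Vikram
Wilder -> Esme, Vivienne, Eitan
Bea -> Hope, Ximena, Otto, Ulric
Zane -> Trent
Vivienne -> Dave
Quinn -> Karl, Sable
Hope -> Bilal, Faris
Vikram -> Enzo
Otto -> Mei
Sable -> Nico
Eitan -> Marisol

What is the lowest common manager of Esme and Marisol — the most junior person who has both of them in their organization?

Esme's chain of managers is Wilder, Chen, Tycho, Valeria. Marisol's chain of managers is Eitan, Wilder, Chen, Tycho, Valeria. The first manager that appears in both chains is Wilder.

Wilder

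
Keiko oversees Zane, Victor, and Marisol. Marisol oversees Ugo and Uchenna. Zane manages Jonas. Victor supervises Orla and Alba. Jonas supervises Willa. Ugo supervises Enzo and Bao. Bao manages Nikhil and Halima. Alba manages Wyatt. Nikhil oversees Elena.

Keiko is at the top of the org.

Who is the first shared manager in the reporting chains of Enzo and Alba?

Enzo's chain of managers is Ugo, Marisol, Keiko. Alba's chain of managers is Victor, Keiko. The first manager that appears in both chains is Keiko.

Keiko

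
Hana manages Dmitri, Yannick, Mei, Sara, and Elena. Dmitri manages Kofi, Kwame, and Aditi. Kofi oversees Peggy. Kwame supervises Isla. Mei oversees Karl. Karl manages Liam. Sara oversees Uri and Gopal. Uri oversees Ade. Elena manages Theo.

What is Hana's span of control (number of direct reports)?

5

Hana directly manages Dmitri, Yannick, Mei, Sara, Elena. That is 5 direct reports.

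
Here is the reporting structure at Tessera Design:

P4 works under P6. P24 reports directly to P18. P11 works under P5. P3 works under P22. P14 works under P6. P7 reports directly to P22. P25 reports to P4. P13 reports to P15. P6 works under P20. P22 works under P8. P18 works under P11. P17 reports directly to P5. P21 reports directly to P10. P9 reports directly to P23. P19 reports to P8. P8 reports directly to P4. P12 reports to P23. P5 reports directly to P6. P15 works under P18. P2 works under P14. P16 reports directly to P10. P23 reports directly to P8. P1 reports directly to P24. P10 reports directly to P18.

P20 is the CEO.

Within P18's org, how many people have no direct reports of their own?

The people in P18's organization with no one reporting to them are P13, P1, P21, P16. That is 4.

4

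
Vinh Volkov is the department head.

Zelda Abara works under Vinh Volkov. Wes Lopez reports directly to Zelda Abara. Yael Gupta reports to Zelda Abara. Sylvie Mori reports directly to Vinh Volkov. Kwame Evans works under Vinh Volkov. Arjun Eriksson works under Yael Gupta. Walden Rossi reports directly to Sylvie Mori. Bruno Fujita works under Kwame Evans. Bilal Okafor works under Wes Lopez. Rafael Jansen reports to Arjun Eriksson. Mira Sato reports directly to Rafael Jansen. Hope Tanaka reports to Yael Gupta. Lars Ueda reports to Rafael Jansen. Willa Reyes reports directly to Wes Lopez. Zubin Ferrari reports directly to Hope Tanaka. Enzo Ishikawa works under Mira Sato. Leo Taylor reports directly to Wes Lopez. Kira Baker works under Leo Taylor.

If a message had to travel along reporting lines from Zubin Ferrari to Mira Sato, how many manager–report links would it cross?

Zubin Ferrari is 2 levels below Yael Gupta, and Mira Sato is 3 levels below Yael Gupta (their lowest common manager). The shortest path runs up from Zubin Ferrari to Yael Gupta and back down to Mira Sato: 2 + 3 = 5 links.

5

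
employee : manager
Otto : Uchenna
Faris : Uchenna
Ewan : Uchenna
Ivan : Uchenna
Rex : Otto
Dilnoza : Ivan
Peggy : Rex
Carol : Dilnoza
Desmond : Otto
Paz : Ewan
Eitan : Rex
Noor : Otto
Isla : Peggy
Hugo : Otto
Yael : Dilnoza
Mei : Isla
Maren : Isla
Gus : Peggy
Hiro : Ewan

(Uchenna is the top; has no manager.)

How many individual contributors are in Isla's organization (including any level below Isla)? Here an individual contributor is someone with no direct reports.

The people in Isla's organization with no one reporting to them are Maren, Mei. That is 2.

2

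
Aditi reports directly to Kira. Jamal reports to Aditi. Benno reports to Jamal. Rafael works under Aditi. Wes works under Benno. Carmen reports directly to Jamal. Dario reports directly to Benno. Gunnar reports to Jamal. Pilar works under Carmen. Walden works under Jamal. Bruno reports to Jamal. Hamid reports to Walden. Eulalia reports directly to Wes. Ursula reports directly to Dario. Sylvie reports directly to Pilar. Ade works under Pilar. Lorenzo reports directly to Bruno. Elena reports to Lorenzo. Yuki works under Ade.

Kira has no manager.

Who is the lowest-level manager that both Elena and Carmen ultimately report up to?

Jamal

Elena's chain of managers is Lorenzo, Bruno, Jamal, Aditi, Kira. Carmen's chain of managers is Jamal, Aditi, Kira. The first manager that appears in both chains is Jamal.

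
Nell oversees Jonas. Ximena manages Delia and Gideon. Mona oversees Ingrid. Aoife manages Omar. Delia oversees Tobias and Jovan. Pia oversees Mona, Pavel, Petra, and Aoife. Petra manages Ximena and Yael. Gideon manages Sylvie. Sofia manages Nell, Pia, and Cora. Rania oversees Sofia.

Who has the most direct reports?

Pia

Direct-report counts: Rania has 1; Sofia has 3; Nell has 1; Pia has 4; Aoife has 1; Mona has 1; Petra has 2; Ximena has 2; Gideon has 1; Delia has 2. The largest is 4, held by Pia.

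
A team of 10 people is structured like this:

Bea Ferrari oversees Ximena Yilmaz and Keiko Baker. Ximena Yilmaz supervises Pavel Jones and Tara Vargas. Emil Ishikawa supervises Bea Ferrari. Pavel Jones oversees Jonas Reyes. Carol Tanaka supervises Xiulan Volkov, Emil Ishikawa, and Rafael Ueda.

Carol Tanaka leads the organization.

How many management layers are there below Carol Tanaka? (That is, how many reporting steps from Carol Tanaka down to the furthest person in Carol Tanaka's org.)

The longest chain under Carol Tanaka runs Carol Tanaka → Emil Ishikawa → Bea Ferrari → Ximena Yilmaz → Pavel Jones → Jonas Reyes, which is 5 levels below Carol Tanaka.

5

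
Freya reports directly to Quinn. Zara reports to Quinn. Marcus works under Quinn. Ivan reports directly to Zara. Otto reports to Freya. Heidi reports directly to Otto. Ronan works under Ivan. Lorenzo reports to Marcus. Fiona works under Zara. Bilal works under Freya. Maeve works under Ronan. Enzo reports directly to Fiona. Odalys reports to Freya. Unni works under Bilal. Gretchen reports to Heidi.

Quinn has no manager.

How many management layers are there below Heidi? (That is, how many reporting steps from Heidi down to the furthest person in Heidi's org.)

The longest chain under Heidi runs Heidi → Gretchen, which is 1 level below Heidi.

1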